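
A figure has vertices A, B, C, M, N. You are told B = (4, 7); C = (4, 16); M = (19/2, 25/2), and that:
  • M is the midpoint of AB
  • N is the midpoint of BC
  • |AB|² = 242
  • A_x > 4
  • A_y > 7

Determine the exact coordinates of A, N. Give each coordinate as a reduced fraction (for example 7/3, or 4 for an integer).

A = (15, 18)
N = (4, 23/2)

1. A_x = 15  [A = 2·M−B = 2·(19/2, 25/2)−(4, 7)]
2. A_y = 18  [A = 2·M−B = 2·(19/2, 25/2)−(4, 7)]
   so A = (15, 18)
3. N_x = 4  [2·N = B+C = (4, 7)+(4, 16)]
4. N_y = 23/2  [2·N = B+C = (4, 7)+(4, 16)]
   so N = (4, 23/2)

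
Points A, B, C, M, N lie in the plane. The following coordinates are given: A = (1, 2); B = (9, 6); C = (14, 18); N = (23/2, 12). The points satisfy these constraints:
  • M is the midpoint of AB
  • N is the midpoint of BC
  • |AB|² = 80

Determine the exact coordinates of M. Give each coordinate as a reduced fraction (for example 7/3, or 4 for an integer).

M = (5, 4)

1. M_x = 5  [2·M = A+B = (1, 2)+(9, 6)]
2. M_y = 4  [2·M = A+B = (1, 2)+(9, 6)]
   so M = (5, 4)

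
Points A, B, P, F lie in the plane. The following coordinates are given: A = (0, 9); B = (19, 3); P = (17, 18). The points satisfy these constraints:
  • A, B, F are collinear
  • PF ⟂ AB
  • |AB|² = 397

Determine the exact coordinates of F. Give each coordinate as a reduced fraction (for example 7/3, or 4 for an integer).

1. F_x = 5111/397  [[A, B, F are collinear ⇒ 6x+19y-171=0] ∩ [PF ⟂ AB ⇒ 19x-6y-215=0]]
2. F_y = 1959/397  [[A, B, F are collinear ⇒ 6x+19y-171=0] ∩ [PF ⟂ AB ⇒ 19x-6y-215=0]]
   so F = (5111/397, 1959/397)

F = (5111/397, 1959/397)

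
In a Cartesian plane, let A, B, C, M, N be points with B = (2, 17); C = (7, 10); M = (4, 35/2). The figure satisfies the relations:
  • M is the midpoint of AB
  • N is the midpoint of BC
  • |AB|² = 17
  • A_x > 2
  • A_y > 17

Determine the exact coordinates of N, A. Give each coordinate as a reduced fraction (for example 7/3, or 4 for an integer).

1. A_x = 6  [A = 2·M−B = 2·(4, 35/2)−(2, 17)]
2. A_y = 18  [A = 2·M−B = 2·(4, 35/2)−(2, 17)]
   so A = (6, 18)
3. N_x = 9/2  [2·N = B+C = (2, 17)+(7, 10)]
4. N_y = 27/2  [2·N = B+C = (2, 17)+(7, 10)]
   so N = (9/2, 27/2)

N = (9/2, 27/2)
A = (6, 18)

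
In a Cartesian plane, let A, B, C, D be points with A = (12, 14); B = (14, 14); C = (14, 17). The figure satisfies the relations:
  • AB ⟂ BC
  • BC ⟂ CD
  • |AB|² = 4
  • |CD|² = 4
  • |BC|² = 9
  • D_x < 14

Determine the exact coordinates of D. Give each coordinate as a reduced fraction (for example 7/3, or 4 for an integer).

D = (12, 17)

1. D_x = 12  [[BC ⟂ CD ⇒ 3y-51=0] ∩ [|D−(14, 17)|²=4]]
2. D_y = 17  [[BC ⟂ CD ⇒ 3y-51=0] ∩ [|D−(14, 17)|²=4]]
   so D = (12, 17)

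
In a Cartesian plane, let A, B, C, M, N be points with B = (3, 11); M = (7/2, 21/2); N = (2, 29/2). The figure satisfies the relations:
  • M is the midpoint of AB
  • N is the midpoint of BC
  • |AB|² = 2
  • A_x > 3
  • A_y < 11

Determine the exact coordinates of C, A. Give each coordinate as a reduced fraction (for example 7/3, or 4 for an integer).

1. A_x = 4  [A = 2·M−B = 2·(7/2, 21/2)−(3, 11)]
2. A_y = 10  [A = 2·M−B = 2·(7/2, 21/2)−(3, 11)]
   so A = (4, 10)
3. C_x = 1  [C = 2·N−B = 2·(2, 29/2)−(3, 11)]
4. C_y = 18  [C = 2·N−B = 2·(2, 29/2)−(3, 11)]
   so C = (1, 18)

C = (1, 18)
A = (4, 10)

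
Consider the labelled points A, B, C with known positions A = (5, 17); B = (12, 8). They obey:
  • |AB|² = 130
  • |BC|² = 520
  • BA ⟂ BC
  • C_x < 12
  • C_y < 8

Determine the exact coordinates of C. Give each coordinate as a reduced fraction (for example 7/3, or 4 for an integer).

1. C_x = -6  [[BA ⟂ BC ⇒ -7x+9y+12=0] ∩ [|C−(12, 8)|²=520]]
2. C_y = -6  [[BA ⟂ BC ⇒ -7x+9y+12=0] ∩ [|C−(12, 8)|²=520]]
   so C = (-6, -6)

C = (-6, -6)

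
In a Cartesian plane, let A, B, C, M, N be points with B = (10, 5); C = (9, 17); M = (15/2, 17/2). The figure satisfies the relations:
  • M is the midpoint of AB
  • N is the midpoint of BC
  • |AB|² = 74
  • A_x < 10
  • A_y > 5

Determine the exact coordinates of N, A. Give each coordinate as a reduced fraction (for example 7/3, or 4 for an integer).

N = (19/2, 11)
A = (5, 12)

1. A_x = 5  [A = 2·M−B = 2·(15/2, 17/2)−(10, 5)]
2. A_y = 12  [A = 2·M−B = 2·(15/2, 17/2)−(10, 5)]
   so A = (5, 12)
3. N_x = 19/2  [2·N = B+C = (10, 5)+(9, 17)]
4. N_y = 11  [2·N = B+C = (10, 5)+(9, 17)]
   so N = (19/2, 11)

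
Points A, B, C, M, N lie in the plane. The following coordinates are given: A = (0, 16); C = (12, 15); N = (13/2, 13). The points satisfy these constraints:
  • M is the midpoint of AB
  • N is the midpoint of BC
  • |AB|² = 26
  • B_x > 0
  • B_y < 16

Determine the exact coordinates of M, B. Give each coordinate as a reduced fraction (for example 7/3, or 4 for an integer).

1. B_x = 1  [B = 2·N−C = 2·(13/2, 13)−(12, 15)]
2. B_y = 11  [B = 2·N−C = 2·(13/2, 13)−(12, 15)]
   so B = (1, 11)
3. M_x = 1/2  [2·M = A+B = (0, 16)+(1, 11)]
4. M_y = 27/2  [2·M = A+B = (0, 16)+(1, 11)]
   so M = (1/2, 27/2)

M = (1/2, 27/2)
B = (1, 11)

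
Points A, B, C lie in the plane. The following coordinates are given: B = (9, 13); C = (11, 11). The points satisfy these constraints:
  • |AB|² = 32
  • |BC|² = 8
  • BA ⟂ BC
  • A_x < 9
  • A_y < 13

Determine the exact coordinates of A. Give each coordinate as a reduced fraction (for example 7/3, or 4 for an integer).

A = (5, 9)

1. A_x = 5  [[BA ⟂ BC ⇒ 2x-2y+8=0] ∩ [|A−(9, 13)|²=32]]
2. A_y = 9  [[BA ⟂ BC ⇒ 2x-2y+8=0] ∩ [|A−(9, 13)|²=32]]
   so A = (5, 9)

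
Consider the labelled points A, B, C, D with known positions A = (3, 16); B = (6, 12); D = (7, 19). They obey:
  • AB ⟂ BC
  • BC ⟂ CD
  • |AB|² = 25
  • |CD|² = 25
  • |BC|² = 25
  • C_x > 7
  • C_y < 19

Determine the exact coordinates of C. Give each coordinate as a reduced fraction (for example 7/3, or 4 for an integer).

C = (10, 15)

1. C_x = 10  [[AB ⟂ BC ⇒ 3x-4y+30=0] ∩ [|C−(7, 19)|²=25]]
2. C_y = 15  [[AB ⟂ BC ⇒ 3x-4y+30=0] ∩ [|C−(7, 19)|²=25]]
   so C = (10, 15)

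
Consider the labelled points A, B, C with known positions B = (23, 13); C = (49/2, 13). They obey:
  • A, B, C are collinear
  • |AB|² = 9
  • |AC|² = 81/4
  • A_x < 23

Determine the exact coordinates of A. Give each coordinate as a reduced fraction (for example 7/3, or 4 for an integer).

1. A_x = 20  [[A, B, C are collinear ⇒ 3/2y-39/2=0] ∩ [|A−(23, 13)|²=9]]
2. A_y = 13  [[A, B, C are collinear ⇒ 3/2y-39/2=0] ∩ [|A−(23, 13)|²=9]]
   so A = (20, 13)

A = (20, 13)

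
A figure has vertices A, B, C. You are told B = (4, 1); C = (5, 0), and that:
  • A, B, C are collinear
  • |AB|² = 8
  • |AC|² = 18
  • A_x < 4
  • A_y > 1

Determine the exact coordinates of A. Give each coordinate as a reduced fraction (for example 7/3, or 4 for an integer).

A = (2, 3)

1. A_x = 2  [[A, B, C are collinear ⇒ 1x+1y-5=0] ∩ [|A−(4, 1)|²=8]]
2. A_y = 3  [[A, B, C are collinear ⇒ 1x+1y-5=0] ∩ [|A−(4, 1)|²=8]]
   so A = (2, 3)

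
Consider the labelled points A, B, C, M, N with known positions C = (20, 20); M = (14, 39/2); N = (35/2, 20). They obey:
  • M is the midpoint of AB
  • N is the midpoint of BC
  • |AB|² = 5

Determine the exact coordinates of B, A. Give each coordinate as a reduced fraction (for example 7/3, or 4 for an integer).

B = (15, 20)
A = (13, 19)

1. B_x = 15  [B = 2·N−C = 2·(35/2, 20)−(20, 20)]
2. B_y = 20  [B = 2·N−C = 2·(35/2, 20)−(20, 20)]
   so B = (15, 20)
3. A_x = 13  [A = 2·M−B = 2·(14, 39/2)−(15, 20)]
4. A_y = 19  [A = 2·M−B = 2·(14, 39/2)−(15, 20)]
   so A = (13, 19)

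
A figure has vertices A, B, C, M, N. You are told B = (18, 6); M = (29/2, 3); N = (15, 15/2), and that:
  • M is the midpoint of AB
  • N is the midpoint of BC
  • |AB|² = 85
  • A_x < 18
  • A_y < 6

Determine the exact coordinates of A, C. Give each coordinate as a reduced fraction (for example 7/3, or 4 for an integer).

1. A_x = 11  [A = 2·M−B = 2·(29/2, 3)−(18, 6)]
2. A_y = 0  [A = 2·M−B = 2·(29/2, 3)−(18, 6)]
   so A = (11, 0)
3. C_x = 12  [C = 2·N−B = 2·(15, 15/2)−(18, 6)]
4. C_y = 9  [C = 2·N−B = 2·(15, 15/2)−(18, 6)]
   so C = (12, 9)

A = (11, 0)
C = (12, 9)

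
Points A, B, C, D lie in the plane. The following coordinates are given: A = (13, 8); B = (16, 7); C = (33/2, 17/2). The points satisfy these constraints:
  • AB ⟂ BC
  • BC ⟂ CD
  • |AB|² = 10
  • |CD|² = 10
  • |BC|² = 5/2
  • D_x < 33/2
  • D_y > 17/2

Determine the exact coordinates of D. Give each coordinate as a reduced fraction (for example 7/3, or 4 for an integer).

1. D_x = 27/2  [[BC ⟂ CD ⇒ 1/2x+3/2y-21=0] ∩ [|D−(33/2, 17/2)|²=10]]
2. D_y = 19/2  [[BC ⟂ CD ⇒ 1/2x+3/2y-21=0] ∩ [|D−(33/2, 17/2)|²=10]]
   so D = (27/2, 19/2)

D = (27/2, 19/2)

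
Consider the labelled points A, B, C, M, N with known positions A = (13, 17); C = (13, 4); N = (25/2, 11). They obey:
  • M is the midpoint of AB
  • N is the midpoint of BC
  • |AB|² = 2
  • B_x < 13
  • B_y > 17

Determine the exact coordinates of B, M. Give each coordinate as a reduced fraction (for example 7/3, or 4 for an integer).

B = (12, 18)
M = (25/2, 35/2)

1. B_x = 12  [B = 2·N−C = 2·(25/2, 11)−(13, 4)]
2. B_y = 18  [B = 2·N−C = 2·(25/2, 11)−(13, 4)]
   so B = (12, 18)
3. M_x = 25/2  [2·M = A+B = (13, 17)+(12, 18)]
4. M_y = 35/2  [2·M = A+B = (13, 17)+(12, 18)]
   so M = (25/2, 35/2)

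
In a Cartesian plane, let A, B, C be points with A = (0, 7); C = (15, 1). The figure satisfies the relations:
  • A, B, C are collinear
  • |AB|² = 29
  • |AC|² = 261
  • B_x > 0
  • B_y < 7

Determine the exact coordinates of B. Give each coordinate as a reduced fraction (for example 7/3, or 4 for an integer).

B = (5, 5)

1. B_x = 5  [[A, B, C are collinear ⇒ -6x-15y+105=0] ∩ [|B−(0, 7)|²=29]]
2. B_y = 5  [[A, B, C are collinear ⇒ -6x-15y+105=0] ∩ [|B−(0, 7)|²=29]]
   so B = (5, 5)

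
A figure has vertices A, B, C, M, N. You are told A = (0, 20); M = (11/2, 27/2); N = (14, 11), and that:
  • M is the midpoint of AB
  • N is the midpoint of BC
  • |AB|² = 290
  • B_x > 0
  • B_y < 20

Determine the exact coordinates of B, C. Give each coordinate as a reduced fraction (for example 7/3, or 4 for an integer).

B = (11, 7)
C = (17, 15)

1. B_x = 11  [B = 2·M−A = 2·(11/2, 27/2)−(0, 20)]
2. B_y = 7  [B = 2·M−A = 2·(11/2, 27/2)−(0, 20)]
   so B = (11, 7)
3. C_x = 17  [C = 2·N−B = 2·(14, 11)−(11, 7)]
4. C_y = 15  [C = 2·N−B = 2·(14, 11)−(11, 7)]
   so C = (17, 15)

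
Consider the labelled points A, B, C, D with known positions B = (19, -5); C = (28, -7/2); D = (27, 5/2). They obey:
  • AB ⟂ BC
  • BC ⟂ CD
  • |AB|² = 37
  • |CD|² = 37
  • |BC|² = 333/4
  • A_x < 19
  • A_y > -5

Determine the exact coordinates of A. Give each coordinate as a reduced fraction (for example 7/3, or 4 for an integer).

A = (18, 1)

1. A_x = 18  [[AB ⟂ BC ⇒ -9x-3/2y+327/2=0] ∩ [|A−(19, -5)|²=37]]
2. A_y = 1  [[AB ⟂ BC ⇒ -9x-3/2y+327/2=0] ∩ [|A−(19, -5)|²=37]]
   so A = (18, 1)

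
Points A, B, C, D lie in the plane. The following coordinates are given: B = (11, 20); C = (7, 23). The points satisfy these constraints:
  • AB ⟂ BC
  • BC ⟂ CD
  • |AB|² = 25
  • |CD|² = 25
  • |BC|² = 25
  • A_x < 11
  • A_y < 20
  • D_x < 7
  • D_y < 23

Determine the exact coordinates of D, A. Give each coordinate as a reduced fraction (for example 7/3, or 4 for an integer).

D = (4, 19)
A = (8, 16)

1. D_x = 4  [[BC ⟂ CD ⇒ -4x+3y-41=0] ∩ [|D−(7, 23)|²=25]]
2. D_y = 19  [[BC ⟂ CD ⇒ -4x+3y-41=0] ∩ [|D−(7, 23)|²=25]]
   so D = (4, 19)
3. A_x = 8  [[AB ⟂ BC ⇒ 4x-3y+16=0] ∩ [|A−(11, 20)|²=25]]
4. A_y = 16  [[AB ⟂ BC ⇒ 4x-3y+16=0] ∩ [|A−(11, 20)|²=25]]
   so A = (8, 16)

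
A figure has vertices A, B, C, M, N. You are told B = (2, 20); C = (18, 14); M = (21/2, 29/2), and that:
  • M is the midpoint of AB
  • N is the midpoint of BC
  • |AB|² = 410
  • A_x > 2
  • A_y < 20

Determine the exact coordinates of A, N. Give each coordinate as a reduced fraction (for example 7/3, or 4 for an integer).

1. A_x = 19  [A = 2·M−B = 2·(21/2, 29/2)−(2, 20)]
2. A_y = 9  [A = 2·M−B = 2·(21/2, 29/2)−(2, 20)]
   so A = (19, 9)
3. N_x = 10  [2·N = B+C = (2, 20)+(18, 14)]
4. N_y = 17  [2·N = B+C = (2, 20)+(18, 14)]
   so N = (10, 17)

A = (19, 9)
N = (10, 17)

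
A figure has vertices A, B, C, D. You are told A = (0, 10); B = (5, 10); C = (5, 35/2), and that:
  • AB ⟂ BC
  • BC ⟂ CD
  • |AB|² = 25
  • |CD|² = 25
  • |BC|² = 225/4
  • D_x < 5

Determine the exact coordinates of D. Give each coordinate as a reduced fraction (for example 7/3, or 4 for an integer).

1. D_x = 0  [[BC ⟂ CD ⇒ 15/2y-525/4=0] ∩ [|D−(5, 35/2)|²=25]]
2. D_y = 35/2  [[BC ⟂ CD ⇒ 15/2y-525/4=0] ∩ [|D−(5, 35/2)|²=25]]
   so D = (0, 35/2)

D = (0, 35/2)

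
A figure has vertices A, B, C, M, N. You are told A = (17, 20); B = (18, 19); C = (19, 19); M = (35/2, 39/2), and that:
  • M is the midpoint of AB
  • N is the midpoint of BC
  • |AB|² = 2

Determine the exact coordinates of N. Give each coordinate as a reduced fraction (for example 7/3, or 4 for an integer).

N = (37/2, 19)

1. N_x = 37/2  [2·N = B+C = (18, 19)+(19, 19)]
2. N_y = 19  [2·N = B+C = (18, 19)+(19, 19)]
   so N = (37/2, 19)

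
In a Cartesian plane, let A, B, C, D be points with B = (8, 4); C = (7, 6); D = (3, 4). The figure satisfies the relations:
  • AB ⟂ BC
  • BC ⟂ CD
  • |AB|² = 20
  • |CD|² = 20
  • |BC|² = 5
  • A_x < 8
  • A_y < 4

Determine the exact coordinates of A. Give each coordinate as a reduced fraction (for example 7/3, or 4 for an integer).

A = (4, 2)

1. A_x = 4  [[AB ⟂ BC ⇒ 1x-2y=0] ∩ [|A−(8, 4)|²=20]]
2. A_y = 2  [[AB ⟂ BC ⇒ 1x-2y=0] ∩ [|A−(8, 4)|²=20]]
   so A = (4, 2)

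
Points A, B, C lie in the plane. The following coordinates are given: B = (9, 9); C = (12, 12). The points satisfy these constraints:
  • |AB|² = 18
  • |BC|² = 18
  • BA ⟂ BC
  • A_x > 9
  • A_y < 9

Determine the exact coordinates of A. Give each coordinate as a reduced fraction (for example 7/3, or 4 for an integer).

A = (12, 6)

1. A_x = 12  [[BA ⟂ BC ⇒ 3x+3y-54=0] ∩ [|A−(9, 9)|²=18]]
2. A_y = 6  [[BA ⟂ BC ⇒ 3x+3y-54=0] ∩ [|A−(9, 9)|²=18]]
   so A = (12, 6)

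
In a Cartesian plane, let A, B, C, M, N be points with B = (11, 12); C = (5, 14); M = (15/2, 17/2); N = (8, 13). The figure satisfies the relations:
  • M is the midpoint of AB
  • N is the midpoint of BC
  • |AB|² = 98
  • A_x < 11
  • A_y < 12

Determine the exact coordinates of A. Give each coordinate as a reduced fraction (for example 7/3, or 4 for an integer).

1. A_x = 4  [A = 2·M−B = 2·(15/2, 17/2)−(11, 12)]
2. A_y = 5  [A = 2·M−B = 2·(15/2, 17/2)−(11, 12)]
   so A = (4, 5)

A = (4, 5)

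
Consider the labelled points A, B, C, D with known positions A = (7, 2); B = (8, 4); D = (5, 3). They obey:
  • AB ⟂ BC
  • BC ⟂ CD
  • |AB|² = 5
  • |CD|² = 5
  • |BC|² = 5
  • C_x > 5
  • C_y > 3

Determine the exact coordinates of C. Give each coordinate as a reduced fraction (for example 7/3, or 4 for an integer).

C = (6, 5)

1. C_x = 6  [[AB ⟂ BC ⇒ 1x+2y-16=0] ∩ [|C−(5, 3)|²=5]]
2. C_y = 5  [[AB ⟂ BC ⇒ 1x+2y-16=0] ∩ [|C−(5, 3)|²=5]]
   so C = (6, 5)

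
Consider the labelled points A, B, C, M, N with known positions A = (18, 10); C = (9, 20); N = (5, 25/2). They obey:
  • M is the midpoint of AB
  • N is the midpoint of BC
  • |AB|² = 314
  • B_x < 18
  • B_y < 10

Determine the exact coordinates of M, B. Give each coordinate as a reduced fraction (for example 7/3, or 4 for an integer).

1. B_x = 1  [B = 2·N−C = 2·(5, 25/2)−(9, 20)]
2. B_y = 5  [B = 2·N−C = 2·(5, 25/2)−(9, 20)]
   so B = (1, 5)
3. M_x = 19/2  [2·M = A+B = (18, 10)+(1, 5)]
4. M_y = 15/2  [2·M = A+B = (18, 10)+(1, 5)]
   so M = (19/2, 15/2)

M = (19/2, 15/2)
B = (1, 5)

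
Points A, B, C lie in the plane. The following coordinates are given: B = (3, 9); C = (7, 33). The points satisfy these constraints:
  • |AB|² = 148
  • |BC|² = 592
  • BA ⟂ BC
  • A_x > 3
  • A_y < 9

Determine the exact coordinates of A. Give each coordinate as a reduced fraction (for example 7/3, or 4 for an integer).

A = (15, 7)

1. A_x = 15  [[BA ⟂ BC ⇒ 4x+24y-228=0] ∩ [|A−(3, 9)|²=148]]
2. A_y = 7  [[BA ⟂ BC ⇒ 4x+24y-228=0] ∩ [|A−(3, 9)|²=148]]
   so A = (15, 7)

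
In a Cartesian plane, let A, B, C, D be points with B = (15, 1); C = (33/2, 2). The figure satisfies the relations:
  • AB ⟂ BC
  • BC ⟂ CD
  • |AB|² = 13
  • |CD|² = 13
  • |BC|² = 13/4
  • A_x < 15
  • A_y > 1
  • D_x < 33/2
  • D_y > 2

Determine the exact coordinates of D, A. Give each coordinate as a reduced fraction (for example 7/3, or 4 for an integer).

1. D_x = 29/2  [[BC ⟂ CD ⇒ 3/2x+1y-107/4=0] ∩ [|D−(33/2, 2)|²=13]]
2. D_y = 5  [[BC ⟂ CD ⇒ 3/2x+1y-107/4=0] ∩ [|D−(33/2, 2)|²=13]]
   so D = (29/2, 5)
3. A_x = 13  [[AB ⟂ BC ⇒ -3/2x-1y+47/2=0] ∩ [|A−(15, 1)|²=13]]
4. A_y = 4  [[AB ⟂ BC ⇒ -3/2x-1y+47/2=0] ∩ [|A−(15, 1)|²=13]]
   so A = (13, 4)

D = (29/2, 5)
A = (13, 4)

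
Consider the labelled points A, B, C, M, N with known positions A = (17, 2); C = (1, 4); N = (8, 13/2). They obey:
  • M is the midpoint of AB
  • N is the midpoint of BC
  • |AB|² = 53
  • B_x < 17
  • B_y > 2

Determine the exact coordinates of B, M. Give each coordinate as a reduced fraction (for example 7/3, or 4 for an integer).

1. B_x = 15  [B = 2·N−C = 2·(8, 13/2)−(1, 4)]
2. B_y = 9  [B = 2·N−C = 2·(8, 13/2)−(1, 4)]
   so B = (15, 9)
3. M_x = 16  [2·M = A+B = (17, 2)+(15, 9)]
4. M_y = 11/2  [2·M = A+B = (17, 2)+(15, 9)]
   so M = (16, 11/2)

B = (15, 9)
M = (16, 11/2)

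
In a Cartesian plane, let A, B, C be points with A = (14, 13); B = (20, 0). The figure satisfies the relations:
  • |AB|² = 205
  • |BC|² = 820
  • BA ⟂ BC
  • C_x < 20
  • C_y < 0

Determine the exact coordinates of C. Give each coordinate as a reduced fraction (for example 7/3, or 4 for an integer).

1. C_x = -6  [[BA ⟂ BC ⇒ -6x+13y+120=0] ∩ [|C−(20, 0)|²=820]]
2. C_y = -12  [[BA ⟂ BC ⇒ -6x+13y+120=0] ∩ [|C−(20, 0)|²=820]]
   so C = (-6, -12)

C = (-6, -12)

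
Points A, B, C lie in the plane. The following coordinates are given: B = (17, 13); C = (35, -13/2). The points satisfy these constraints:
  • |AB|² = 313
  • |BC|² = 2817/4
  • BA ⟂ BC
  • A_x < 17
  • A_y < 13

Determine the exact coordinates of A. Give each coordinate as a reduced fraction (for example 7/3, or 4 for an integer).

A = (4, 1)

1. A_x = 4  [[BA ⟂ BC ⇒ 18x-39/2y-105/2=0] ∩ [|A−(17, 13)|²=313]]
2. A_y = 1  [[BA ⟂ BC ⇒ 18x-39/2y-105/2=0] ∩ [|A−(17, 13)|²=313]]
   so A = (4, 1)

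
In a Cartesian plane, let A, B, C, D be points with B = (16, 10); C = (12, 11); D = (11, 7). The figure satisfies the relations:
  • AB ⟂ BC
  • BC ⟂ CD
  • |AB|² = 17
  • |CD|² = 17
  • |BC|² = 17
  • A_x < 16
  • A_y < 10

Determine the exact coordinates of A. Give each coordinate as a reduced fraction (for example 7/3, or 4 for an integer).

1. A_x = 15  [[AB ⟂ BC ⇒ 4x-1y-54=0] ∩ [|A−(16, 10)|²=17]]
2. A_y = 6  [[AB ⟂ BC ⇒ 4x-1y-54=0] ∩ [|A−(16, 10)|²=17]]
   so A = (15, 6)

A = (15, 6)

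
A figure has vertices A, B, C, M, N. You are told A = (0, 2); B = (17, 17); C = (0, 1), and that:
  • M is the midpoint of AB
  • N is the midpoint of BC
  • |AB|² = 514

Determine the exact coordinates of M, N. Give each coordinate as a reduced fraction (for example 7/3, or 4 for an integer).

1. M_x = 17/2  [2·M = A+B = (0, 2)+(17, 17)]
2. M_y = 19/2  [2·M = A+B = (0, 2)+(17, 17)]
   so M = (17/2, 19/2)
3. N_x = 17/2  [2·N = B+C = (17, 17)+(0, 1)]
4. N_y = 9  [2·N = B+C = (17, 17)+(0, 1)]
   so N = (17/2, 9)

M = (17/2, 19/2)
N = (17/2, 9)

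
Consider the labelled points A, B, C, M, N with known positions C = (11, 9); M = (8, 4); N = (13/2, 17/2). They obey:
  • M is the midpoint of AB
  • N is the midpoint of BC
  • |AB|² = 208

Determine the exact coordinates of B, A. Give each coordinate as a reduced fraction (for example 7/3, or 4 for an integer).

B = (2, 8)
A = (14, 0)

1. B_x = 2  [B = 2·N−C = 2·(13/2, 17/2)−(11, 9)]
2. B_y = 8  [B = 2·N−C = 2·(13/2, 17/2)−(11, 9)]
   so B = (2, 8)
3. A_x = 14  [A = 2·M−B = 2·(8, 4)−(2, 8)]
4. A_y = 0  [A = 2·M−B = 2·(8, 4)−(2, 8)]
   so A = (14, 0)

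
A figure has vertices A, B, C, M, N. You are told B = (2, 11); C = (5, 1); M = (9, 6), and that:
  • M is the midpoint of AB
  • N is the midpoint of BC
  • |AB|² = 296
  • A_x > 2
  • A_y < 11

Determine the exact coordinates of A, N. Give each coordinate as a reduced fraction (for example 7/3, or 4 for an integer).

A = (16, 1)
N = (7/2, 6)

1. A_x = 16  [A = 2·M−B = 2·(9, 6)−(2, 11)]
2. A_y = 1  [A = 2·M−B = 2·(9, 6)−(2, 11)]
   so A = (16, 1)
3. N_x = 7/2  [2·N = B+C = (2, 11)+(5, 1)]
4. N_y = 6  [2·N = B+C = (2, 11)+(5, 1)]
   so N = (7/2, 6)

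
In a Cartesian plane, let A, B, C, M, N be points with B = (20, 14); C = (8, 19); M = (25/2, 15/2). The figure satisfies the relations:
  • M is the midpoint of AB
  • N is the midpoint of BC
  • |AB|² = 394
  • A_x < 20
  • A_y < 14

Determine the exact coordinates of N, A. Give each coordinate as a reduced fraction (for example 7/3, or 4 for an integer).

N = (14, 33/2)
A = (5, 1)

1. A_x = 5  [A = 2·M−B = 2·(25/2, 15/2)−(20, 14)]
2. A_y = 1  [A = 2·M−B = 2·(25/2, 15/2)−(20, 14)]
   so A = (5, 1)
3. N_x = 14  [2·N = B+C = (20, 14)+(8, 19)]
4. N_y = 33/2  [2·N = B+C = (20, 14)+(8, 19)]
   so N = (14, 33/2)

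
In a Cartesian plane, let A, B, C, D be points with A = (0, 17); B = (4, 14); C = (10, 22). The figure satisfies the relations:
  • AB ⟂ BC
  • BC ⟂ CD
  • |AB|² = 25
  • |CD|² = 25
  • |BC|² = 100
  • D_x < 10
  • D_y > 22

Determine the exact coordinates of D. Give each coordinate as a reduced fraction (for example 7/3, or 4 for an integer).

D = (6, 25)

1. D_x = 6  [[BC ⟂ CD ⇒ 6x+8y-236=0] ∩ [|D−(10, 22)|²=25]]
2. D_y = 25  [[BC ⟂ CD ⇒ 6x+8y-236=0] ∩ [|D−(10, 22)|²=25]]
   so D = (6, 25)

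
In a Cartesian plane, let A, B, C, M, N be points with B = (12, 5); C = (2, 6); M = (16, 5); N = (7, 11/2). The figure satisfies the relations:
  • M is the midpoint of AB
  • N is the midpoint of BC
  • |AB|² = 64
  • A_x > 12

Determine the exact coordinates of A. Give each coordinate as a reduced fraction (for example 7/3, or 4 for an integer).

1. A_x = 20  [A = 2·M−B = 2·(16, 5)−(12, 5)]
2. A_y = 5  [A = 2·M−B = 2·(16, 5)−(12, 5)]
   so A = (20, 5)

A = (20, 5)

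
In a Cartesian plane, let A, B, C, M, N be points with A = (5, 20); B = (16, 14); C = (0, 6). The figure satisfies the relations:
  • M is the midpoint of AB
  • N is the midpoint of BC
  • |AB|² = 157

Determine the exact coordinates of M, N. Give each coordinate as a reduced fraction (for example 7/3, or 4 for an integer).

1. M_x = 21/2  [2·M = A+B = (5, 20)+(16, 14)]
2. M_y = 17  [2·M = A+B = (5, 20)+(16, 14)]
   so M = (21/2, 17)
3. N_x = 8  [2·N = B+C = (16, 14)+(0, 6)]
4. N_y = 10  [2·N = B+C = (16, 14)+(0, 6)]
   so N = (8, 10)

M = (21/2, 17)
N = (8, 10)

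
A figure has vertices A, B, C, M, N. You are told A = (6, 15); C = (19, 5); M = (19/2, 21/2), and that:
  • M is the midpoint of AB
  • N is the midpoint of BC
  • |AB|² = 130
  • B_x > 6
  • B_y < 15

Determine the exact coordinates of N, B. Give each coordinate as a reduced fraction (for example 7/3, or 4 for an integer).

1. B_x = 13  [B = 2·M−A = 2·(19/2, 21/2)−(6, 15)]
2. B_y = 6  [B = 2·M−A = 2·(19/2, 21/2)−(6, 15)]
   so B = (13, 6)
3. N_x = 16  [2·N = B+C = (13, 6)+(19, 5)]
4. N_y = 11/2  [2·N = B+C = (13, 6)+(19, 5)]
   so N = (16, 11/2)

N = (16, 11/2)
B = (13, 6)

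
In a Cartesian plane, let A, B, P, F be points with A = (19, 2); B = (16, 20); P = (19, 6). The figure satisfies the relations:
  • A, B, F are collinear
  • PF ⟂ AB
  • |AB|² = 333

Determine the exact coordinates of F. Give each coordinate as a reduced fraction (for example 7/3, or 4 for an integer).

F = (679/37, 218/37)

1. F_x = 679/37  [[A, B, F are collinear ⇒ -18x-3y+348=0] ∩ [PF ⟂ AB ⇒ -3x+18y-51=0]]
2. F_y = 218/37  [[A, B, F are collinear ⇒ -18x-3y+348=0] ∩ [PF ⟂ AB ⇒ -3x+18y-51=0]]
   so F = (679/37, 218/37)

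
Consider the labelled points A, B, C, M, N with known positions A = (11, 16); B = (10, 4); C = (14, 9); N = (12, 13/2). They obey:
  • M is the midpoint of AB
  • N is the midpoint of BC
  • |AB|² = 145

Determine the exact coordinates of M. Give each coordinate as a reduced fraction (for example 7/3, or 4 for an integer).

1. M_x = 21/2  [2·M = A+B = (11, 16)+(10, 4)]
2. M_y = 10  [2·M = A+B = (11, 16)+(10, 4)]
   so M = (21/2, 10)

M = (21/2, 10)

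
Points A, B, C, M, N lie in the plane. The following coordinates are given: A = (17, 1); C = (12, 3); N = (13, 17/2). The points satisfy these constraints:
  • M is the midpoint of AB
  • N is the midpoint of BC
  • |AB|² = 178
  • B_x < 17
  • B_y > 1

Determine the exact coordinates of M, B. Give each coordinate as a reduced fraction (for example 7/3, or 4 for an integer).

1. B_x = 14  [B = 2·N−C = 2·(13, 17/2)−(12, 3)]
2. B_y = 14  [B = 2·N−C = 2·(13, 17/2)−(12, 3)]
   so B = (14, 14)
3. M_x = 31/2  [2·M = A+B = (17, 1)+(14, 14)]
4. M_y = 15/2  [2·M = A+B = (17, 1)+(14, 14)]
   so M = (31/2, 15/2)

M = (31/2, 15/2)
B = (14, 14)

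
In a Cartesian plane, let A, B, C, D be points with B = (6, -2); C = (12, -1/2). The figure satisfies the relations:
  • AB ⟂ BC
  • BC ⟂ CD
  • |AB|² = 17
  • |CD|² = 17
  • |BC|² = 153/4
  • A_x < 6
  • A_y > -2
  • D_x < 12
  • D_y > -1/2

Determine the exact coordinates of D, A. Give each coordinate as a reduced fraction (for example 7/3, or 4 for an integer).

D = (11, 7/2)
A = (5, 2)

1. D_x = 11  [[BC ⟂ CD ⇒ 6x+3/2y-285/4=0] ∩ [|D−(12, -1/2)|²=17]]
2. D_y = 7/2  [[BC ⟂ CD ⇒ 6x+3/2y-285/4=0] ∩ [|D−(12, -1/2)|²=17]]
   so D = (11, 7/2)
3. A_x = 5  [[AB ⟂ BC ⇒ -6x-3/2y+33=0] ∩ [|A−(6, -2)|²=17]]
4. A_y = 2  [[AB ⟂ BC ⇒ -6x-3/2y+33=0] ∩ [|A−(6, -2)|²=17]]
   so A = (5, 2)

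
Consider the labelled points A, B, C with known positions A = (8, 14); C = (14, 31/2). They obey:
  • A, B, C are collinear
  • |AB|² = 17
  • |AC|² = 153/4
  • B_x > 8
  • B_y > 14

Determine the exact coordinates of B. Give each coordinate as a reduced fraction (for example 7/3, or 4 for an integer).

B = (12, 15)

1. B_x = 12  [[A, B, C are collinear ⇒ 3/2x-6y+72=0] ∩ [|B−(8, 14)|²=17]]
2. B_y = 15  [[A, B, C are collinear ⇒ 3/2x-6y+72=0] ∩ [|B−(8, 14)|²=17]]
   so B = (12, 15)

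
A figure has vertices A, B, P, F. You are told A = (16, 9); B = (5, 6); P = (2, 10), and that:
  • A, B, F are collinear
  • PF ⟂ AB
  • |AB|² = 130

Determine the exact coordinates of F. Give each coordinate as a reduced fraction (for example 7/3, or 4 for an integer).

1. F_x = 419/130  [[A, B, F are collinear ⇒ 3x-11y+51=0] ∩ [PF ⟂ AB ⇒ -11x-3y+52=0]]
2. F_y = 717/130  [[A, B, F are collinear ⇒ 3x-11y+51=0] ∩ [PF ⟂ AB ⇒ -11x-3y+52=0]]
   so F = (419/130, 717/130)

F = (419/130, 717/130)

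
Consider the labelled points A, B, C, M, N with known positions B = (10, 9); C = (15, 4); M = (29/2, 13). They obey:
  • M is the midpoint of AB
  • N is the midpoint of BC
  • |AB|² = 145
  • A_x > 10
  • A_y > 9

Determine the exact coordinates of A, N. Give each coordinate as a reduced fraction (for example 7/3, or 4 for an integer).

1. A_x = 19  [A = 2·M−B = 2·(29/2, 13)−(10, 9)]
2. A_y = 17  [A = 2·M−B = 2·(29/2, 13)−(10, 9)]
   so A = (19, 17)
3. N_x = 25/2  [2·N = B+C = (10, 9)+(15, 4)]
4. N_y = 13/2  [2·N = B+C = (10, 9)+(15, 4)]
   so N = (25/2, 13/2)

A = (19, 17)
N = (25/2, 13/2)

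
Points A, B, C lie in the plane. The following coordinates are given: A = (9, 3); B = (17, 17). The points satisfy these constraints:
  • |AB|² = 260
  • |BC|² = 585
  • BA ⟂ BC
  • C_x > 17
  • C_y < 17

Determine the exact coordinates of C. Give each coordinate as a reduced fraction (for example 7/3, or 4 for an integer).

1. C_x = 38  [[BA ⟂ BC ⇒ -8x-14y+374=0] ∩ [|C−(17, 17)|²=585]]
2. C_y = 5  [[BA ⟂ BC ⇒ -8x-14y+374=0] ∩ [|C−(17, 17)|²=585]]
   so C = (38, 5)

C = (38, 5)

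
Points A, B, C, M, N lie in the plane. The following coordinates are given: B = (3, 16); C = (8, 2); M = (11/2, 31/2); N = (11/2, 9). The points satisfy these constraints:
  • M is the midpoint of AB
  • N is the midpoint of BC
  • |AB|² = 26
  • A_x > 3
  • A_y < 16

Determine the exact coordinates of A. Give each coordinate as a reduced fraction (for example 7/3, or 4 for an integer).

A = (8, 15)

1. A_x = 8  [A = 2·M−B = 2·(11/2, 31/2)−(3, 16)]
2. A_y = 15  [A = 2·M−B = 2·(11/2, 31/2)−(3, 16)]
   so A = (8, 15)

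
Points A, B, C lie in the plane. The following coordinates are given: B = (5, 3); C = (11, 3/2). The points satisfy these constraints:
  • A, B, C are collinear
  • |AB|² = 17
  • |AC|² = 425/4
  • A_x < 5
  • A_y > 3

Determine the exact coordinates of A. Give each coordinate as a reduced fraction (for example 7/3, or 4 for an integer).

A = (1, 4)

1. A_x = 1  [[A, B, C are collinear ⇒ 3/2x+6y-51/2=0] ∩ [|A−(5, 3)|²=17]]
2. A_y = 4  [[A, B, C are collinear ⇒ 3/2x+6y-51/2=0] ∩ [|A−(5, 3)|²=17]]
   so A = (1, 4)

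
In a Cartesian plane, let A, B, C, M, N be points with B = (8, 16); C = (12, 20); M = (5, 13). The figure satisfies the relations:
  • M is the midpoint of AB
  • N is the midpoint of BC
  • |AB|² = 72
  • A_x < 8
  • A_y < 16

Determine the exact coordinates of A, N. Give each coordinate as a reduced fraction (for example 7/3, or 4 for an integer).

1. A_x = 2  [A = 2·M−B = 2·(5, 13)−(8, 16)]
2. A_y = 10  [A = 2·M−B = 2·(5, 13)−(8, 16)]
   so A = (2, 10)
3. N_x = 10  [2·N = B+C = (8, 16)+(12, 20)]
4. N_y = 18  [2·N = B+C = (8, 16)+(12, 20)]
   so N = (10, 18)

A = (2, 10)
N = (10, 18)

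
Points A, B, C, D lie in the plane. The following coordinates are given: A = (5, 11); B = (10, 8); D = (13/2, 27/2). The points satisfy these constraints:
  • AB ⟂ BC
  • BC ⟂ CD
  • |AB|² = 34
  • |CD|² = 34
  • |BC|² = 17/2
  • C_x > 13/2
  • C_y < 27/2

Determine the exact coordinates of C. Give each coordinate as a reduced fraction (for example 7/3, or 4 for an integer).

1. C_x = 23/2  [[AB ⟂ BC ⇒ 5x-3y-26=0] ∩ [|C−(13/2, 27/2)|²=34]]
2. C_y = 21/2  [[AB ⟂ BC ⇒ 5x-3y-26=0] ∩ [|C−(13/2, 27/2)|²=34]]
   so C = (23/2, 21/2)

C = (23/2, 21/2)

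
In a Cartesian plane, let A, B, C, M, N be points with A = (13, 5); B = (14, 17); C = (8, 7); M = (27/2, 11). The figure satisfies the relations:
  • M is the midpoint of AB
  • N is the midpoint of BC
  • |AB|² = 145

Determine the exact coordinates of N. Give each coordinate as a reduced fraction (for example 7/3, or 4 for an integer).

1. N_x = 11  [2·N = B+C = (14, 17)+(8, 7)]
2. N_y = 12  [2·N = B+C = (14, 17)+(8, 7)]
   so N = (11, 12)

N = (11, 12)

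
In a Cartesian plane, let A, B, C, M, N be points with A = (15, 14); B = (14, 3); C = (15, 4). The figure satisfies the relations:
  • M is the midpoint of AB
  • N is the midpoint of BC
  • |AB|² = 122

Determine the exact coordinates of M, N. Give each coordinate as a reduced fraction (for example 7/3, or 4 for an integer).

M = (29/2, 17/2)
N = (29/2, 7/2)

1. M_x = 29/2  [2·M = A+B = (15, 14)+(14, 3)]
2. M_y = 17/2  [2·M = A+B = (15, 14)+(14, 3)]
   so M = (29/2, 17/2)
3. N_x = 29/2  [2·N = B+C = (14, 3)+(15, 4)]
4. N_y = 7/2  [2·N = B+C = (14, 3)+(15, 4)]
   so N = (29/2, 7/2)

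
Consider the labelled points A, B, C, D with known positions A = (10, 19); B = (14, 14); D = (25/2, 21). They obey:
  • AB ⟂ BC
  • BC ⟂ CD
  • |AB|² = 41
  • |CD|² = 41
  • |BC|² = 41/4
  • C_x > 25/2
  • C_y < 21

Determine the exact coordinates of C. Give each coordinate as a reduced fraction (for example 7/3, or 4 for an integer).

1. C_x = 33/2  [[AB ⟂ BC ⇒ 4x-5y+14=0] ∩ [|C−(25/2, 21)|²=41]]
2. C_y = 16  [[AB ⟂ BC ⇒ 4x-5y+14=0] ∩ [|C−(25/2, 21)|²=41]]
   so C = (33/2, 16)

C = (33/2, 16)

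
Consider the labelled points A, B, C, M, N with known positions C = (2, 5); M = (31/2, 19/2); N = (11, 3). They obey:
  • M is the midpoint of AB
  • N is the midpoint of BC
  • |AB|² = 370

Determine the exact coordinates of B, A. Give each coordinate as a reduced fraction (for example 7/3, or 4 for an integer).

1. B_x = 20  [B = 2·N−C = 2·(11, 3)−(2, 5)]
2. B_y = 1  [B = 2·N−C = 2·(11, 3)−(2, 5)]
   so B = (20, 1)
3. A_x = 11  [A = 2·M−B = 2·(31/2, 19/2)−(20, 1)]
4. A_y = 18  [A = 2·M−B = 2·(31/2, 19/2)−(20, 1)]
   so A = (11, 18)

B = (20, 1)
A = (11, 18)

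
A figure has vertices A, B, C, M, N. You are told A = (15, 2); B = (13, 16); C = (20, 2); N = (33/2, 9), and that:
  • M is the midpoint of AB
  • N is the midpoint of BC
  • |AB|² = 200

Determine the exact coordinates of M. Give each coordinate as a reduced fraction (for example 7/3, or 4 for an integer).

M = (14, 9)

1. M_x = 14  [2·M = A+B = (15, 2)+(13, 16)]
2. M_y = 9  [2·M = A+B = (15, 2)+(13, 16)]
   so M = (14, 9)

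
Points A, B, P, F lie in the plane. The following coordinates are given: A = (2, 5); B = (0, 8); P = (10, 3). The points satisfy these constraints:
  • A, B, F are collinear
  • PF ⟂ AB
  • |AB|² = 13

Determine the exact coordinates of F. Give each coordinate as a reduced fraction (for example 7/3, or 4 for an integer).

F = (70/13, -1/13)

1. F_x = 70/13  [[A, B, F are collinear ⇒ -3x-2y+16=0] ∩ [PF ⟂ AB ⇒ -2x+3y+11=0]]
2. F_y = -1/13  [[A, B, F are collinear ⇒ -3x-2y+16=0] ∩ [PF ⟂ AB ⇒ -2x+3y+11=0]]
   so F = (70/13, -1/13)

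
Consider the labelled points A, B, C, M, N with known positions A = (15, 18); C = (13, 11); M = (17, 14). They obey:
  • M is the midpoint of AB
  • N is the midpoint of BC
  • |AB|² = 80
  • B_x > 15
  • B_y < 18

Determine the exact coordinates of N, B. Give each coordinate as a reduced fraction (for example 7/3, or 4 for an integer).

1. B_x = 19  [B = 2·M−A = 2·(17, 14)−(15, 18)]
2. B_y = 10  [B = 2·M−A = 2·(17, 14)−(15, 18)]
   so B = (19, 10)
3. N_x = 16  [2·N = B+C = (19, 10)+(13, 11)]
4. N_y = 21/2  [2·N = B+C = (19, 10)+(13, 11)]
   so N = (16, 21/2)

N = (16, 21/2)
B = (19, 10)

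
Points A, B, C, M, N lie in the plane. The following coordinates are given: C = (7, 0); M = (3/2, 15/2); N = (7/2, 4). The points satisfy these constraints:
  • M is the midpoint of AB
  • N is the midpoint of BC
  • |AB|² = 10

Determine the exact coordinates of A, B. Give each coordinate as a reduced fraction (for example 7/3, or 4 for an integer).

A = (3, 7)
B = (0, 8)

1. B_x = 0  [B = 2·N−C = 2·(7/2, 4)−(7, 0)]
2. B_y = 8  [B = 2·N−C = 2·(7/2, 4)−(7, 0)]
   so B = (0, 8)
3. A_x = 3  [A = 2·M−B = 2·(3/2, 15/2)−(0, 8)]
4. A_y = 7  [A = 2·M−B = 2·(3/2, 15/2)−(0, 8)]
   so A = (3, 7)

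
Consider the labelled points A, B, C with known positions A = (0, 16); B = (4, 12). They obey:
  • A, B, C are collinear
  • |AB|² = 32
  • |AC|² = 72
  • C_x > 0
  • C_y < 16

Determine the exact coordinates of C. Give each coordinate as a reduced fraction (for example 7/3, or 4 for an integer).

C = (6, 10)

1. C_x = 6  [[A, B, C are collinear ⇒ 4x+4y-64=0] ∩ [|C−(0, 16)|²=72]]
2. C_y = 10  [[A, B, C are collinear ⇒ 4x+4y-64=0] ∩ [|C−(0, 16)|²=72]]
   so C = (6, 10)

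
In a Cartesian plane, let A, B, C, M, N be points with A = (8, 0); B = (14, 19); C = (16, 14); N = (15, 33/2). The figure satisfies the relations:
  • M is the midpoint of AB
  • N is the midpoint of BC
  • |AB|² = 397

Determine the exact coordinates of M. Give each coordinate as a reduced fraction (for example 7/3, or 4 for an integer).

1. M_x = 11  [2·M = A+B = (8, 0)+(14, 19)]
2. M_y = 19/2  [2·M = A+B = (8, 0)+(14, 19)]
   so M = (11, 19/2)

M = (11, 19/2)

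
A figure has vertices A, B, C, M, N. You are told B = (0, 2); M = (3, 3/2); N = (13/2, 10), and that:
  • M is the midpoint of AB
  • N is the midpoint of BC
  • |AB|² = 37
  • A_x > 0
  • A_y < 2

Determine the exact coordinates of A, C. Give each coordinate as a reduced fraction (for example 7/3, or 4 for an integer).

1. A_x = 6  [A = 2·M−B = 2·(3, 3/2)−(0, 2)]
2. A_y = 1  [A = 2·M−B = 2·(3, 3/2)−(0, 2)]
   so A = (6, 1)
3. C_x = 13  [C = 2·N−B = 2·(13/2, 10)−(0, 2)]
4. C_y = 18  [C = 2·N−B = 2·(13/2, 10)−(0, 2)]
   so C = (13, 18)

A = (6, 1)
C = (13, 18)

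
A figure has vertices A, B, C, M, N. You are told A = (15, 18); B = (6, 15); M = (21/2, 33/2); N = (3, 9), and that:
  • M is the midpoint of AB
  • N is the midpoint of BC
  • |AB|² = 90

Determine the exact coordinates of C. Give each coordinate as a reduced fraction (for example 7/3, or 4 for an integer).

1. C_x = 0  [C = 2·N−B = 2·(3, 9)−(6, 15)]
2. C_y = 3  [C = 2·N−B = 2·(3, 9)−(6, 15)]
   so C = (0, 3)

C = (0, 3)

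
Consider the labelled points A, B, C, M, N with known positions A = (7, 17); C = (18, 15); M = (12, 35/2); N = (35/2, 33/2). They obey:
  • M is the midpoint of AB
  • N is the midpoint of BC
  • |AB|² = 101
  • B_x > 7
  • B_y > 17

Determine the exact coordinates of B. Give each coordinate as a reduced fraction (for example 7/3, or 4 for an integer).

B = (17, 18)

1. B_x = 17  [B = 2·M−A = 2·(12, 35/2)−(7, 17)]
2. B_y = 18  [B = 2·M−A = 2·(12, 35/2)−(7, 17)]
   so B = (17, 18)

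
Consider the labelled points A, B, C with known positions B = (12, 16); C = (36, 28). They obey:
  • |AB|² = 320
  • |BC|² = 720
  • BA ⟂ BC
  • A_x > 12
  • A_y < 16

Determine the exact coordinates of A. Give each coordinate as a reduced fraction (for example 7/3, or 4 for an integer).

A = (20, 0)

1. A_x = 20  [[BA ⟂ BC ⇒ 24x+12y-480=0] ∩ [|A−(12, 16)|²=320]]
2. A_y = 0  [[BA ⟂ BC ⇒ 24x+12y-480=0] ∩ [|A−(12, 16)|²=320]]
   so A = (20, 0)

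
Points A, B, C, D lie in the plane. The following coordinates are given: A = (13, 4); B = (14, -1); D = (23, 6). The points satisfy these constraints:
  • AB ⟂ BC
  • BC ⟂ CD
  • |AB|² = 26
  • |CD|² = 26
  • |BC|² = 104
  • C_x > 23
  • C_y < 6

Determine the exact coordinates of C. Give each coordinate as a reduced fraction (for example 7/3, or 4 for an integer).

C = (24, 1)

1. C_x = 24  [[AB ⟂ BC ⇒ 1x-5y-19=0] ∩ [|C−(23, 6)|²=26]]
2. C_y = 1  [[AB ⟂ BC ⇒ 1x-5y-19=0] ∩ [|C−(23, 6)|²=26]]
   so C = (24, 1)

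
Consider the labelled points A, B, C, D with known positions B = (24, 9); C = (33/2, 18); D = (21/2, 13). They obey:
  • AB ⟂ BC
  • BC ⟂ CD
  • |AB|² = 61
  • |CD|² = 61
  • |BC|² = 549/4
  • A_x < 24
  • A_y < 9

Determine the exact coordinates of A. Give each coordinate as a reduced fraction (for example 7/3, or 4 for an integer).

1. A_x = 18  [[AB ⟂ BC ⇒ 15/2x-9y-99=0] ∩ [|A−(24, 9)|²=61]]
2. A_y = 4  [[AB ⟂ BC ⇒ 15/2x-9y-99=0] ∩ [|A−(24, 9)|²=61]]
   so A = (18, 4)

A = (18, 4)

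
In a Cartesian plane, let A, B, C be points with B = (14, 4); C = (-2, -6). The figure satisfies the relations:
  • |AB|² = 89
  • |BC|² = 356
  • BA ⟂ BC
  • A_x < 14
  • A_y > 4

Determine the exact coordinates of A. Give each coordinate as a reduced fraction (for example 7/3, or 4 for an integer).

A = (9, 12)

1. A_x = 9  [[BA ⟂ BC ⇒ -16x-10y+264=0] ∩ [|A−(14, 4)|²=89]]
2. A_y = 12  [[BA ⟂ BC ⇒ -16x-10y+264=0] ∩ [|A−(14, 4)|²=89]]
   so A = (9, 12)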